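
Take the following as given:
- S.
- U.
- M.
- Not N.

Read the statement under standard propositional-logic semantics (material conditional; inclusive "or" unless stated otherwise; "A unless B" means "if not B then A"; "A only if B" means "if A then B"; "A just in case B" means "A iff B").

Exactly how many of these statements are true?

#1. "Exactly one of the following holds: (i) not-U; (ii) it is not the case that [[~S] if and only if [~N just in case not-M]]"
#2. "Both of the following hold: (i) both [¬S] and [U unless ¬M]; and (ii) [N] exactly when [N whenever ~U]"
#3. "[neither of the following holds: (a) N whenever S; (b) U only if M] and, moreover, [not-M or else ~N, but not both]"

#1: This is ¬U ⊕ ¬(¬S ↔ (¬N ↔ ¬M)).

¬U = ¬T = F
¬S = ¬T = F
¬N = ¬F = T
¬M = ¬T = F
¬N ↔ ¬M = T ↔ F = F
¬S ↔ (¬N ↔ ¬M) = F ↔ F = T
¬(¬S ↔ (¬N ↔ ¬M)) = ¬T = F
¬U ⊕ ¬(¬S ↔ (¬N ↔ ¬M)) = F ⊕ F = F
Thus #1 is false.

#2: Parsed as (¬S ∧ (U ∨ ¬M)) ∧ (N ↔ (¬U → N))

¬S = ¬T = F
¬M = ¬T = F
U ∨ ¬M = T ∨ F = T
¬S ∧ (U ∨ ¬M) = F ∧ T = F
¬U = ¬T = F
¬U → N = F → F = T
N ↔ (¬U → N) = F ↔ T = F
(¬S ∧ (U ∨ ¬M)) ∧ (N ↔ (¬U → N)) = F ∧ F = F
So #2 is false.

#3: Formalization: ((S → N) ↓ (U → M)) ∧ (¬M ⊕ ¬N)

S → N = T → F = F
U → M = T → T = T
(S → N) ↓ (U → M) = F ↓ T = F
¬M = ¬T = F
¬N = ¬F = T
¬M ⊕ ¬N = F ⊕ T = T
((S → N) ↓ (U → M)) ∧ (¬M ⊕ ¬N) = F ∧ T = F
Hence #3 is false.

Count: 0.

0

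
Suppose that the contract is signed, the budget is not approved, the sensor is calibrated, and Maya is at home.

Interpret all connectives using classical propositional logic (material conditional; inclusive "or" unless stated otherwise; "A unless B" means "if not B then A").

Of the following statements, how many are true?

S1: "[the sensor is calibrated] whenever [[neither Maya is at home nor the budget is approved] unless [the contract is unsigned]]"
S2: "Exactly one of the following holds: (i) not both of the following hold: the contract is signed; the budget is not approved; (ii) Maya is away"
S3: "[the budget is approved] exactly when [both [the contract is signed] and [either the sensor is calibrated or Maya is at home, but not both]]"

2

Let L = "Maya is at home" (T), V = "the budget is approved" (F), P = "the contract is signed" (T), K = "the sensor is calibrated" (T).

S1: This is ((L nor V) | ~P) -> K.

L nor V = T nor F = F
~P = ~T = F
(L nor V) | ~P = F | F = F
((L nor V) | ~P) -> K = F -> T = T
Thus S1 is true.

S2: In symbols: (P nand ~V) xor ~L

~V = ~F = T
P nand ~V = T nand T = F
~L = ~T = F
(P nand ~V) xor ~L = F xor F = F
So S2 is false.

S3: In symbols: V <-> (P & (K xor L))

K xor L = T xor T = F
P & (K xor L) = T & F = F
V <-> (P & (K xor L)) = F <-> F = T
Thus S3 is true.

True statements: 2.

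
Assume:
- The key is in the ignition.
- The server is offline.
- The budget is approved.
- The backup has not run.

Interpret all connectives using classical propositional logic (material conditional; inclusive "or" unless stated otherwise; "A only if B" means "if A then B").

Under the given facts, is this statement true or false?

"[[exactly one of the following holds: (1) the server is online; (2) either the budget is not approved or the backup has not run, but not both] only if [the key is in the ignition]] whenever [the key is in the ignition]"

The statement is true.

Let P = "the key is in the ignition" (T), Q = "the server is online" (F), R = "the budget is approved" (T), S = "the backup has run" (F).
Formalization: P -> ((Q xor (~R xor ~S)) -> P)

~R = ~T = F
~S = ~F = T
~R xor ~S = F xor T = T
Q xor (~R xor ~S) = F xor T = T
(Q xor (~R xor ~S)) -> P = T -> T = T
P -> ((Q xor (~R xor ~S)) -> P) = T -> T = T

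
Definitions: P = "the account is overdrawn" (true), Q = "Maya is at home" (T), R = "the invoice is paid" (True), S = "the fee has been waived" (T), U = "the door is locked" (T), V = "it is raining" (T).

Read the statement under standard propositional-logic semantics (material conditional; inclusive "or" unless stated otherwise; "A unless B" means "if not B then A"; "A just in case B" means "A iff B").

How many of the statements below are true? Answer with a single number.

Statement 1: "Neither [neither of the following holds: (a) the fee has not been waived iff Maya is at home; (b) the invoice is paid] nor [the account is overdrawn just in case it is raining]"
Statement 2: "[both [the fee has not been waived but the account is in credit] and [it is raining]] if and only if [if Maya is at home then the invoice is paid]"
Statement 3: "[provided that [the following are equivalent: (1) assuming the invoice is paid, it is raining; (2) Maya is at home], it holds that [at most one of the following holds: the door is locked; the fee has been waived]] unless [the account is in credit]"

Statement 1: Parsed as ((~S <-> Q) nor R) nor (P <-> V)

~S = ~T = F
~S <-> Q = F <-> T = F
(~S <-> Q) nor R = F nor T = F
P <-> V = T <-> T = T
((~S <-> Q) nor R) nor (P <-> V) = F nor T = F
Thus Statement 1 is false.

Statement 2: This is ((~S & ~P) & V) <-> (Q -> R).

~S = ~T = F
~P = ~T = F
~S & ~P = F & F = F
(~S & ~P) & V = F & T = F
Q -> R = T -> T = T
((~S & ~P) & V) <-> (Q -> R) = F <-> T = F
So Statement 2 is false.

Statement 3: Formalization: (((R -> V) <-> Q) -> (U nand S)) | ~P

R -> V = T -> T = T
(R -> V) <-> Q = T <-> T = T
U nand S = T nand T = F
((R -> V) <-> Q) -> (U nand S) = T -> F = F
~P = ~T = F
(((R -> V) <-> Q) -> (U nand S)) | ~P = F | F = F
So Statement 3 is false.

True statements: 0 (none).

0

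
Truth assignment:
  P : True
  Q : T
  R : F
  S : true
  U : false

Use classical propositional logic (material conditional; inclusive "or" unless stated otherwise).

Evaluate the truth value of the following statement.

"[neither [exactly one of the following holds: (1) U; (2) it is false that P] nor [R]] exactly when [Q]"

This is ((U xor not P) nor R) iff Q.

not P = not True = False
U xor not P = False xor False = False
(U xor not P) nor R = False nor False = True
((U xor not P) nor R) iff Q = True iff True = True

The statement is true.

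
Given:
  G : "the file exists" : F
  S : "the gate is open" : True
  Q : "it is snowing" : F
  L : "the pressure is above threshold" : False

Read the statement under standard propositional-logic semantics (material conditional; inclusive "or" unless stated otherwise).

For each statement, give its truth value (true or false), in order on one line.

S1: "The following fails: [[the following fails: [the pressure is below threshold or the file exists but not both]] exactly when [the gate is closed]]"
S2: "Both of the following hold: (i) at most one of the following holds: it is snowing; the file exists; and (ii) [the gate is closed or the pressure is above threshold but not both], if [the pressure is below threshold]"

S1: In symbols: ¬(¬(¬L ⊕ G) ↔ ¬S)

¬L = ¬F = T
¬L ⊕ G = T ⊕ F = T
¬(¬L ⊕ G) = ¬T = F
¬S = ¬T = F
¬(¬L ⊕ G) ↔ ¬S = F ↔ F = T
¬(¬(¬L ⊕ G) ↔ ¬S) = ¬T = F
So S1 is false.

S2: Formalization: (Q ↑ G) ∧ (¬L → (¬S ⊕ L))

Q ↑ G = F ↑ F = T
¬L = ¬F = T
¬S = ¬T = F
¬S ⊕ L = F ⊕ F = F
¬L → (¬S ⊕ L) = T → F = F
(Q ↑ G) ∧ (¬L → (¬S ⊕ L)) = T ∧ F = F
Thus S2 is false.

S1 False, S2 False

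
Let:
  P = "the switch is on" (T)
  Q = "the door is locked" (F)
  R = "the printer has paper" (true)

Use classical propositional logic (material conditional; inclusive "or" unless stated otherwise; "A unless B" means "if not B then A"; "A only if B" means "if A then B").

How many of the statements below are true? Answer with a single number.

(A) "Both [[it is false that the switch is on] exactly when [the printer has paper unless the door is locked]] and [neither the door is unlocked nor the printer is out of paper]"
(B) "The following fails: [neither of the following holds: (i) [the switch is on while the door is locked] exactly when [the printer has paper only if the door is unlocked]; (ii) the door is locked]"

(A): In symbols: (not P iff (R or Q)) and (not Q nor not R)

not P = not True = False
R or Q = True or False = True
not P iff (R or Q) = False iff True = False
not Q = not False = True
not R = not True = False
not Q nor not R = True nor False = False
(not P iff (R or Q)) and (not Q nor not R) = False and False = False
Hence (A) is false.

(B): Parsed as not (((P and Q) iff (R -> not Q)) nor Q)

P and Q = True and False = False
not Q = not False = True
R -> not Q = True -> True = True
(P and Q) iff (R -> not Q) = False iff True = False
((P and Q) iff (R -> not Q)) nor Q = False nor False = True
not (((P and Q) iff (R -> not Q)) nor Q) = not True = False
Thus (B) is false.

True statements: 0 (none).

0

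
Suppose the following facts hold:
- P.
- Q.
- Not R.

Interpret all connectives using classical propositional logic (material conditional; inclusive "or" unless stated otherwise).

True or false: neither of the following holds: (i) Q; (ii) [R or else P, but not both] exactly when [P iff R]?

The statement is false.

Formalization: Q ↓ ((R ⊕ P) ↔ (P ↔ R))

R ⊕ P = F ⊕ T = T
P ↔ R = T ↔ F = F
(R ⊕ P) ↔ (P ↔ R) = T ↔ F = F
Q ↓ ((R ⊕ P) ↔ (P ↔ R)) = T ↓ F = F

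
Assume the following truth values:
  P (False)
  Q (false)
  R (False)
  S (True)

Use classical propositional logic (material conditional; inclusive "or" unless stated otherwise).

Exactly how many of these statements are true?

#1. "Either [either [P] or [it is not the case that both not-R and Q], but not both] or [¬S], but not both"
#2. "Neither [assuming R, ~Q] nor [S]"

1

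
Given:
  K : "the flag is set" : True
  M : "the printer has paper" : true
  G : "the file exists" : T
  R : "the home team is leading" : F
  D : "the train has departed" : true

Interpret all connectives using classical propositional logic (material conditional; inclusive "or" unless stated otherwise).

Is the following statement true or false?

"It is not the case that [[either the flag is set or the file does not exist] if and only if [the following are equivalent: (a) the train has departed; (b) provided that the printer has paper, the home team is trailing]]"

False

Parsed as not ((K or not G) iff (D iff (M -> not R)))

not G = not True = False
K or not G = True or False = True
not R = not False = True
M -> not R = True -> True = True
D iff (M -> not R) = True iff True = True
(K or not G) iff (D iff (M -> not R)) = True iff True = True
not ((K or not G) iff (D iff (M -> not R))) = not True = False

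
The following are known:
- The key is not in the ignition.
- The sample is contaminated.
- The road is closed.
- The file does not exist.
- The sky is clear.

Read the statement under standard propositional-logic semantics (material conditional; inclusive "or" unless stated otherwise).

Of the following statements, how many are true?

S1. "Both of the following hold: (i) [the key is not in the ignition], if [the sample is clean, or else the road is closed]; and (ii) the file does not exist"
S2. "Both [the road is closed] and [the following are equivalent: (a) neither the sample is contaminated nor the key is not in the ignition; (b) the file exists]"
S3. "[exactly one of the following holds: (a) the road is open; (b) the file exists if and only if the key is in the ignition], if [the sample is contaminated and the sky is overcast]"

3

Let H = "the sample is contaminated" (T), S = "the road is closed" (T), P = "the key is in the ignition" (F), W = "the file exists" (F), L = "the sky is overcast" (F).

S1: Parsed as ((~H | S) -> ~P) & ~W

~H = ~T = F
~H | S = F | T = T
~P = ~F = T
(~H | S) -> ~P = T -> T = T
~W = ~F = T
((~H | S) -> ~P) & ~W = T & T = T
Hence S1 is true.

S2: This is S & ((H nor ~P) <-> W).

~P = ~F = T
H nor ~P = T nor T = F
(H nor ~P) <-> W = F <-> F = T
S & ((H nor ~P) <-> W) = T & T = T
Hence S2 is true.

S3: Formalization: (H & L) -> (~S xor (W <-> P))

H & L = T & F = F
~S = ~T = F
W <-> P = F <-> F = T
~S xor (W <-> P) = F xor T = T
(H & L) -> (~S xor (W <-> P)) = F -> T = T
Thus S3 is true.

True statements: 3 (S1, S2, S3).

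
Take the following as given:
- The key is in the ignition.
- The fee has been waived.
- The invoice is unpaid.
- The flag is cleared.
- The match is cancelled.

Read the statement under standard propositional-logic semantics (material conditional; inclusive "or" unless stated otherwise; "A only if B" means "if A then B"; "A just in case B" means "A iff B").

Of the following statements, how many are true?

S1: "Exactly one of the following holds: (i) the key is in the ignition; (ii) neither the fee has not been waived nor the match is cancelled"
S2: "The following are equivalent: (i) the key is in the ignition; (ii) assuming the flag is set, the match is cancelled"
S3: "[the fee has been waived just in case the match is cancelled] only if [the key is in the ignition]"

3

Let P = "the key is in the ignition" (True), Q = "the fee has been waived" (True), U = "the match is cancelled" (True), S = "the flag is set" (False).

S1: In symbols: P xor (not Q nor U)

not Q = not True = False
not Q nor U = False nor True = False
P xor (not Q nor U) = True xor False = True
Hence S1 is true.

S2: In symbols: P iff (S -> U)

S -> U = False -> True = True
P iff (S -> U) = True iff True = True
Thus S2 is true.

S3: Formalization: (Q iff U) -> P

Q iff U = True iff True = True
(Q iff U) -> P = True -> True = True
Hence S3 is true.

Count: 3.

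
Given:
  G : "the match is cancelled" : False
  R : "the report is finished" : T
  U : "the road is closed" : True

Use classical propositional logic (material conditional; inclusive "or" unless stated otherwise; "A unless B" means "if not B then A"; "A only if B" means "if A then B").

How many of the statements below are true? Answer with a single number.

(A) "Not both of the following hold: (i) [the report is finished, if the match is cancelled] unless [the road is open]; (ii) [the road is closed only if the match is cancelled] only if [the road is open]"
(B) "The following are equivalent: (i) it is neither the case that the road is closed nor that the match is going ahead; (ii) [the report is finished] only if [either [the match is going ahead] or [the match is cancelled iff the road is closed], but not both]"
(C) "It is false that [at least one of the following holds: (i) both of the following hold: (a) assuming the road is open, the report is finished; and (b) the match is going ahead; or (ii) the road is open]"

(A): Parsed as ((G → R) ∨ ¬U) ↑ ((U → G) → ¬U)

G → R = F → T = T
¬U = ¬T = F
(G → R) ∨ ¬U = T ∨ F = T
U → G = T → F = F
¬U = ¬T = F
(U → G) → ¬U = F → F = T
((G → R) ∨ ¬U) ↑ ((U → G) → ¬U) = T ↑ T = F
Hence (A) is false.

(B): This is (U ↓ ¬G) ↔ (R → (¬G ⊕ (G ↔ U))).

¬G = ¬F = T
U ↓ ¬G = T ↓ T = F
¬G = ¬F = T
G ↔ U = F ↔ T = F
¬G ⊕ (G ↔ U) = T ⊕ F = T
R → (¬G ⊕ (G ↔ U)) = T → T = T
(U ↓ ¬G) ↔ (R → (¬G ⊕ (G ↔ U))) = F ↔ T = F
Thus (B) is false.

(C): Parsed as ¬(((¬U → R) ∧ ¬G) ∨ ¬U)

¬U = ¬T = F
¬U → R = F → T = T
¬G = ¬F = T
(¬U → R) ∧ ¬G = T ∧ T = T
¬U = ¬T = F
((¬U → R) ∧ ¬G) ∨ ¬U = T ∨ F = T
¬(((¬U → R) ∧ ¬G) ∨ ¬U) = ¬T = F
Thus (C) is false.

0 of the 3 statements are true (none).

0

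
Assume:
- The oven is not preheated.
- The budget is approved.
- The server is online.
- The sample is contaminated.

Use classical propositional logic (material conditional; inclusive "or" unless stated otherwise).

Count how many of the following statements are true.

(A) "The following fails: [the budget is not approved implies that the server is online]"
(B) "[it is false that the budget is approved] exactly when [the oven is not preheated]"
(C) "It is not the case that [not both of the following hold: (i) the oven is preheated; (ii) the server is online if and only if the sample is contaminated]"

0

Let G = "the budget is approved" (T), W = "the server is online" (T), U = "the oven is preheated" (F), M = "the sample is contaminated" (T).

(A): Parsed as ¬(¬G → W)

¬G = ¬T = F
¬G → W = F → T = T
¬(¬G → W) = ¬T = F
So (A) is false.

(B): Parsed as ¬G ↔ ¬U

¬G = ¬T = F
¬U = ¬F = T
¬G ↔ ¬U = F ↔ T = F
Thus (B) is false.

(C): Parsed as ¬(U ↑ (W ↔ M))

W ↔ M = T ↔ T = T
U ↑ (W ↔ M) = F ↑ T = T
¬(U ↑ (W ↔ M)) = ¬T = F
So (C) is false.

0 of the 3 statements are true (none).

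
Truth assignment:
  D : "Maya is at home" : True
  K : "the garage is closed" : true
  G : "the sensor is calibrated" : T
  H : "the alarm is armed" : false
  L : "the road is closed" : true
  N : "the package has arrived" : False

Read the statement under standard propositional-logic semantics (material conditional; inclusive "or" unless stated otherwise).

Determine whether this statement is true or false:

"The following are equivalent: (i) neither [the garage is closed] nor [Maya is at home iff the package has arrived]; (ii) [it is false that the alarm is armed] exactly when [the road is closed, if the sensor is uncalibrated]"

This is (K nor (D <-> N)) <-> (~H <-> (~G -> L)).

D <-> N = T <-> F = F
K nor (D <-> N) = T nor F = F
~H = ~F = T
~G = ~T = F
~G -> L = F -> T = T
~H <-> (~G -> L) = T <-> T = T
(K nor (D <-> N)) <-> (~H <-> (~G -> L)) = F <-> T = F

The statement is false.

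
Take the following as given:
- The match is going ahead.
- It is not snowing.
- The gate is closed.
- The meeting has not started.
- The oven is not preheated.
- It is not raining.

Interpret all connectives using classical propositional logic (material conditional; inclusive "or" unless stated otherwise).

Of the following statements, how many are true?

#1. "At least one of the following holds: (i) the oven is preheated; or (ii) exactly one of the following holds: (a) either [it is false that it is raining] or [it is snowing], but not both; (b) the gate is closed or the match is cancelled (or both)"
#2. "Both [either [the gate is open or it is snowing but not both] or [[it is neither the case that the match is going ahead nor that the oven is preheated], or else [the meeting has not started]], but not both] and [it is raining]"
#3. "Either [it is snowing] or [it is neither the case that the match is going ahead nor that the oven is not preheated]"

Let U = "the oven is preheated" (F), M = "it is raining" (F), S = "it is snowing" (F), Q = "the gate is open" (F), N = "the match is cancelled" (F), R = "the meeting has started" (F).

#1: This is U | ((~M xor S) xor (~Q | N)).

~M = ~F = T
~M xor S = T xor F = T
~Q = ~F = T
~Q | N = T | F = T
(~M xor S) xor (~Q | N) = T xor T = F
U | ((~M xor S) xor (~Q | N)) = F | F = F
Thus #1 is false.

#2: Parsed as ((Q xor S) xor ((~N nor U) | ~R)) & M

Q xor S = F xor F = F
~N = ~F = T
~N nor U = T nor F = F
~R = ~F = T
(~N nor U) | ~R = F | T = T
(Q xor S) xor ((~N nor U) | ~R) = F xor T = T
((Q xor S) xor ((~N nor U) | ~R)) & M = T & F = F
Thus #2 is false.

#3: This is S | (~N nor ~U).

~N = ~F = T
~U = ~F = T
~N nor ~U = T nor T = F
S | (~N nor ~U) = F | F = F
So #3 is false.

True statements: 0 (none).

0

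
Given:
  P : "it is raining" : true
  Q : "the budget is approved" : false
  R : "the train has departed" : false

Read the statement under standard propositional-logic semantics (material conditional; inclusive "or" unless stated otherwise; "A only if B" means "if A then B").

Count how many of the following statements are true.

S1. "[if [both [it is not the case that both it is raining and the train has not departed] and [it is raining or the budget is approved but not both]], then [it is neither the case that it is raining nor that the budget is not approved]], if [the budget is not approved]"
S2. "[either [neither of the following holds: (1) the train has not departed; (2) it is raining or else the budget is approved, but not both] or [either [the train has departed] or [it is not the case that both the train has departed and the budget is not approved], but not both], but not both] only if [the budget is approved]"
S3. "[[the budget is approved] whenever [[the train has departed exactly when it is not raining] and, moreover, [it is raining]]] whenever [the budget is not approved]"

1

S1: In symbols: ~Q -> (((P nand ~R) & (P xor Q)) -> (P nor ~Q))

~Q = ~F = T
~R = ~F = T
P nand ~R = T nand T = F
P xor Q = T xor F = T
(P nand ~R) & (P xor Q) = F & T = F
~Q = ~F = T
P nor ~Q = T nor T = F
((P nand ~R) & (P xor Q)) -> (P nor ~Q) = F -> F = T
~Q -> (((P nand ~R) & (P xor Q)) -> (P nor ~Q)) = T -> T = T
Hence S1 is true.

S2: In symbols: ((~R nor (P xor Q)) xor (R xor (R nand ~Q))) -> Q

~R = ~F = T
P xor Q = T xor F = T
~R nor (P xor Q) = T nor T = F
~Q = ~F = T
R nand ~Q = F nand T = T
R xor (R nand ~Q) = F xor T = T
(~R nor (P xor Q)) xor (R xor (R nand ~Q)) = F xor T = T
((~R nor (P xor Q)) xor (R xor (R nand ~Q))) -> Q = T -> F = F
Thus S2 is false.

S3: This is ~Q -> (((R <-> ~P) & P) -> Q).

~Q = ~F = T
~P = ~T = F
R <-> ~P = F <-> F = T
(R <-> ~P) & P = T & T = T
((R <-> ~P) & P) -> Q = T -> F = F
~Q -> (((R <-> ~P) & P) -> Q) = T -> F = F
So S3 is false.

True statements: 1 (S1).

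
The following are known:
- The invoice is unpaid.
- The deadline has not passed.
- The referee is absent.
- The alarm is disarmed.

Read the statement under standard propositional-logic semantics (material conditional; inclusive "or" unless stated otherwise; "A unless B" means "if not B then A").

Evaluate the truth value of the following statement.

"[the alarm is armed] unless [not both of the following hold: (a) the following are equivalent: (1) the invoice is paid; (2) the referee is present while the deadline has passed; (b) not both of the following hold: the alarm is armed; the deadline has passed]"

Let H = "the alarm is armed" (F), U = "the invoice is paid" (F), K = "the referee is present" (F), Q = "the deadline has passed" (F).
In symbols: H | ((U <-> (K & Q)) nand (H nand Q))

K & Q = F & F = F
U <-> (K & Q) = F <-> F = T
H nand Q = F nand F = T
(U <-> (K & Q)) nand (H nand Q) = T nand T = F
H | ((U <-> (K & Q)) nand (H nand Q)) = F | F = F

The statement is false.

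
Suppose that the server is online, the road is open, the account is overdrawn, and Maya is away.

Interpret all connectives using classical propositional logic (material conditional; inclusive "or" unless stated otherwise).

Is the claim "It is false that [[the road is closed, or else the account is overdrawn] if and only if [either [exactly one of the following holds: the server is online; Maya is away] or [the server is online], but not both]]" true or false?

False

Let Q = "the road is closed" (False), R = "the account is overdrawn" (True), P = "the server is online" (True), S = "Maya is at home" (False).
This is not ((Q or R) iff ((P xor not S) xor P)).

Q or R = False or True = True
not S = not False = True
P xor not S = True xor True = False
(P xor not S) xor P = False xor True = True
(Q or R) iff ((P xor not S) xor P) = True iff True = True
not ((Q or R) iff ((P xor not S) xor P)) = not True = False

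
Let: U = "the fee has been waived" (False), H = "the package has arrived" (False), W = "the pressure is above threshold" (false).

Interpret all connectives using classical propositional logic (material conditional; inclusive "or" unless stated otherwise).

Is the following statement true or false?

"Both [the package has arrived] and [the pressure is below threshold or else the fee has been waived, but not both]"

false

Parsed as H ∧ (¬W ⊕ U)

¬W = ¬F = T
¬W ⊕ U = T ⊕ F = T
H ∧ (¬W ⊕ U) = F ∧ T = F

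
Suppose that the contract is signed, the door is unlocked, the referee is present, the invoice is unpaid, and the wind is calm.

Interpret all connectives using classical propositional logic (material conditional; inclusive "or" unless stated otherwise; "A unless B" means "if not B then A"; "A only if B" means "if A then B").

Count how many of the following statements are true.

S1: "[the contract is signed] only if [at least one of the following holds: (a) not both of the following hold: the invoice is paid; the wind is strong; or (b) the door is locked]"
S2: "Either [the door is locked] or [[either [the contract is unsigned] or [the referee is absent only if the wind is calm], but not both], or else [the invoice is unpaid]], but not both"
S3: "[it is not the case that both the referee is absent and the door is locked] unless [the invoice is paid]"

Let R = "the contract is signed" (True), K = "the invoice is paid" (False), G = "the wind is strong" (False), P = "the door is locked" (False), U = "the referee is present" (True).

S1: This is R -> ((K nand G) or P).

K nand G = False nand False = True
(K nand G) or P = True or False = True
R -> ((K nand G) or P) = True -> True = True
Thus S1 is true.

S2: This is P xor ((not R xor (not U -> not G)) or not K).

not R = not True = False
not U = not True = False
not G = not False = True
not U -> not G = False -> True = True
not R xor (not U -> not G) = False xor True = True
not K = not False = True
(not R xor (not U -> not G)) or not K = True or True = True
P xor ((not R xor (not U -> not G)) or not K) = False xor True = True
So S2 is true.

S3: Parsed as (not U nand P) or K

not U = not True = False
not U nand P = False nand False = True
(not U nand P) or K = True or False = True
Thus S3 is true.

True statements: 3.

3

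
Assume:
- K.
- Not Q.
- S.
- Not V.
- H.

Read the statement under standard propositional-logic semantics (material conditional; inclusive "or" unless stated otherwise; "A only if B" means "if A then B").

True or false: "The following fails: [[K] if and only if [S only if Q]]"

Parsed as ¬(K ↔ (S → Q))

S → Q = T → F = F
K ↔ (S → Q) = T ↔ F = F
¬(K ↔ (S → Q)) = ¬F = T

True.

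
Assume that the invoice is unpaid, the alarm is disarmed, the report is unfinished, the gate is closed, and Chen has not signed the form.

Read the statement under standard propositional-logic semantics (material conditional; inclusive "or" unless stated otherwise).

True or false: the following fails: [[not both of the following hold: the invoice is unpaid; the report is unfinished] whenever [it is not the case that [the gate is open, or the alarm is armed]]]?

Let S = "the gate is open" (F), Q = "the alarm is armed" (F), P = "the invoice is paid" (F), R = "the report is finished" (F).
Parsed as ~(~(S | Q) -> (~P nand ~R))

S | Q = F | F = F
~(S | Q) = ~F = T
~P = ~F = T
~R = ~F = T
~P nand ~R = T nand T = F
~(S | Q) -> (~P nand ~R) = T -> F = F
~(~(S | Q) -> (~P nand ~R)) = ~F = T

True.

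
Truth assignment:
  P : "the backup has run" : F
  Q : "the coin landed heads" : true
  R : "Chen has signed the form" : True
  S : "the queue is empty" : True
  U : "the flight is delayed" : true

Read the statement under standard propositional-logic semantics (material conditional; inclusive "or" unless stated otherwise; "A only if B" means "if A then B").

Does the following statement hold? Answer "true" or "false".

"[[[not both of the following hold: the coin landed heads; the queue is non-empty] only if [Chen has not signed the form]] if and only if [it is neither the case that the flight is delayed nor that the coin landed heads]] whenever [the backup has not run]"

true

Formalization: not P -> (((Q nand not S) -> not R) iff (U nor Q))

not P = not False = True
not S = not True = False
Q nand not S = True nand False = True
not R = not True = False
(Q nand not S) -> not R = True -> False = False
U nor Q = True nor True = False
((Q nand not S) -> not R) iff (U nor Q) = False iff False = True
not P -> (((Q nand not S) -> not R) iff (U nor Q)) = True -> True = True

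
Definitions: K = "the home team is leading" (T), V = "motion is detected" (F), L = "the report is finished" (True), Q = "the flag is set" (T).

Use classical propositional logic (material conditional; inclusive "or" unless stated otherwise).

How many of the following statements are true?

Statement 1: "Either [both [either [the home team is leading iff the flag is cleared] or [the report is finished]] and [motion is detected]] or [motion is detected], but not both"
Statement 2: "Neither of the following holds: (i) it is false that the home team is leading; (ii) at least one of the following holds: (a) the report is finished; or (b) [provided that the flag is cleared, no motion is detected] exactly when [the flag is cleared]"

0

Statement 1: This is (((K <-> ~Q) | L) & V) xor V.

~Q = ~T = F
K <-> ~Q = T <-> F = F
(K <-> ~Q) | L = F | T = T
((K <-> ~Q) | L) & V = T & F = F
(((K <-> ~Q) | L) & V) xor V = F xor F = F
Hence Statement 1 is false.

Statement 2: In symbols: ~K nor (L | ((~Q -> ~V) <-> ~Q))

~K = ~T = F
~Q = ~T = F
~V = ~F = T
~Q -> ~V = F -> T = T
~Q = ~T = F
(~Q -> ~V) <-> ~Q = T <-> F = F
L | ((~Q -> ~V) <-> ~Q) = T | F = T
~K nor (L | ((~Q -> ~V) <-> ~Q)) = F nor T = F
So Statement 2 is false.

0 of the 2 statements are true (none).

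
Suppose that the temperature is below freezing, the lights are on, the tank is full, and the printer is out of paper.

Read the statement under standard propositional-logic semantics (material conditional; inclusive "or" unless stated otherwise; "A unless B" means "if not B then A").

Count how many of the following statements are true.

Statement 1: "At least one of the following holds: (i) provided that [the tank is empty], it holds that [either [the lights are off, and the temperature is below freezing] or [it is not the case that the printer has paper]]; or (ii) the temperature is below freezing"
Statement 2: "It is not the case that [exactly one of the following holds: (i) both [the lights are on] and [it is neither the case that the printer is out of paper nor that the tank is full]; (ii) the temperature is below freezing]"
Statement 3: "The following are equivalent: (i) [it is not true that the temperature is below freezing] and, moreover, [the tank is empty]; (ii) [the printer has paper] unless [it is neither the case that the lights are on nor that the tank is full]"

2

Let V = "the tank is full" (T), W = "the lights are on" (T), G = "the temperature is below freezing" (T), N = "the printer has paper" (F).

Statement 1: This is (~V -> ((~W & G) | ~N)) | G.

~V = ~T = F
~W = ~T = F
~W & G = F & T = F
~N = ~F = T
(~W & G) | ~N = F | T = T
~V -> ((~W & G) | ~N) = F -> T = T
(~V -> ((~W & G) | ~N)) | G = T | T = T
Thus Statement 1 is true.

Statement 2: In symbols: ~((W & (~N nor V)) xor G)

~N = ~F = T
~N nor V = T nor T = F
W & (~N nor V) = T & F = F
(W & (~N nor V)) xor G = F xor T = T
~((W & (~N nor V)) xor G) = ~T = F
So Statement 2 is false.

Statement 3: In symbols: (~G & ~V) <-> (N | (W nor V))

~G = ~T = F
~V = ~T = F
~G & ~V = F & F = F
W nor V = T nor T = F
N | (W nor V) = F | F = F
(~G & ~V) <-> (N | (W nor V)) = F <-> F = T
So Statement 3 is true.

Count: 2.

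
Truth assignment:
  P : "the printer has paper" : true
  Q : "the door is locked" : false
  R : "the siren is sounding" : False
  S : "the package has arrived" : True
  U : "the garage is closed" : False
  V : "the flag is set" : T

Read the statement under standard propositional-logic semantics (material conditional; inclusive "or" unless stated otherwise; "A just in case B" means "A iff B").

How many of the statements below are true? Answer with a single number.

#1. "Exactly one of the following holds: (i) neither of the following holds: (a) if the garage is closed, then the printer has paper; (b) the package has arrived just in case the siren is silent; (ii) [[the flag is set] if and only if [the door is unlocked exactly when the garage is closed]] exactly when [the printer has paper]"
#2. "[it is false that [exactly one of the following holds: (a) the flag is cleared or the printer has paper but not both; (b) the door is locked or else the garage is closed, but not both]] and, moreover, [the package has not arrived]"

0

#1: This is ((U → P) ↓ (S ↔ ¬R)) ⊕ ((V ↔ (¬Q ↔ U)) ↔ P).

U → P = F → T = T
¬R = ¬F = T
S ↔ ¬R = T ↔ T = T
(U → P) ↓ (S ↔ ¬R) = T ↓ T = F
¬Q = ¬F = T
¬Q ↔ U = T ↔ F = F
V ↔ (¬Q ↔ U) = T ↔ F = F
(V ↔ (¬Q ↔ U)) ↔ P = F ↔ T = F
((U → P) ↓ (S ↔ ¬R)) ⊕ ((V ↔ (¬Q ↔ U)) ↔ P) = F ⊕ F = F
Hence #1 is false.

#2: Formalization: ¬((¬V ⊕ P) ⊕ (Q ⊕ U)) ∧ ¬S

¬V = ¬T = F
¬V ⊕ P = F ⊕ T = T
Q ⊕ U = F ⊕ F = F
(¬V ⊕ P) ⊕ (Q ⊕ U) = T ⊕ F = T
¬((¬V ⊕ P) ⊕ (Q ⊕ U)) = ¬T = F
¬S = ¬T = F
¬((¬V ⊕ P) ⊕ (Q ⊕ U)) ∧ ¬S = F ∧ F = F
Hence #2 is false.

True statements: 0 (none).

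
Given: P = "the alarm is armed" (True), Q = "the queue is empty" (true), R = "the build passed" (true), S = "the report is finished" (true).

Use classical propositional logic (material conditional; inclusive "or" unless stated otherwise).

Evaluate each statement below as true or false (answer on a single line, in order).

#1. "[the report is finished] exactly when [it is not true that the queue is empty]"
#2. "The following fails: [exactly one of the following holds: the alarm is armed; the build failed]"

#1: In symbols: S ↔ ¬Q

¬Q = ¬T = F
S ↔ ¬Q = T ↔ F = F
Thus #1 is false.

#2: This is ¬(P ⊕ ¬R).

¬R = ¬T = F
P ⊕ ¬R = T ⊕ F = T
¬(P ⊕ ¬R) = ¬T = F
So #2 is false.

#1 false; #2 false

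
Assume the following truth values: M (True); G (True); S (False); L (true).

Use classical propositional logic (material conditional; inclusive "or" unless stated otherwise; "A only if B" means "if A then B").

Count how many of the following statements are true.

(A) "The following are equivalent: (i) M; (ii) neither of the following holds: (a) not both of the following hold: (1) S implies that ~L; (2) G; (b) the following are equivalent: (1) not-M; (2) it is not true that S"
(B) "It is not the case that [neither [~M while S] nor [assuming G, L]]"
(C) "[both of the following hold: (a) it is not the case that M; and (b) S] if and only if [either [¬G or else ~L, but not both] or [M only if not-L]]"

(A): In symbols: M iff (((S -> not L) nand G) nor (not M iff not S))

not L = not True = False
S -> not L = False -> False = True
(S -> not L) nand G = True nand True = False
not M = not True = False
not S = not False = True
not M iff not S = False iff True = False
((S -> not L) nand G) nor (not M iff not S) = False nor False = True
M iff (((S -> not L) nand G) nor (not M iff not S)) = True iff True = True
Hence (A) is true.

(B): Parsed as not ((not M and S) nor (G -> L))

not M = not True = False
not M and S = False and False = False
G -> L = True -> True = True
(not M and S) nor (G -> L) = False nor True = False
not ((not M and S) nor (G -> L)) = not False = True
So (B) is true.

(C): This is (not M and S) iff ((not G xor not L) or (M -> not L)).

not M = not True = False
not M and S = False and False = False
not G = not True = False
not L = not True = False
not G xor not L = False xor False = False
not L = not True = False
M -> not L = True -> False = False
(not G xor not L) or (M -> not L) = False or False = False
(not M and S) iff ((not G xor not L) or (M -> not L)) = False iff False = True
Thus (C) is true.

True statements: 3 ((A), (B), (C)).

3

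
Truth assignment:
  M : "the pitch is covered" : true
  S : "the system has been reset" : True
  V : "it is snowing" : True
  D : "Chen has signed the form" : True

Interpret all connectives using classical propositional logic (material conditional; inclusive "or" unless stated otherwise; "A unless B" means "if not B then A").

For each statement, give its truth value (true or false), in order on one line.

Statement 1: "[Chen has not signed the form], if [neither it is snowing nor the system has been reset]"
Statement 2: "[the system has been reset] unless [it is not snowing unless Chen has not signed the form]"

Statement 1: Parsed as (V nor S) -> not D

V nor S = True nor True = False
not D = not True = False
(V nor S) -> not D = False -> False = True
So Statement 1 is true.

Statement 2: Formalization: S or (not V or not D)

not V = not True = False
not D = not True = False
not V or not D = False or False = False
S or (not V or not D) = True or False = True
So Statement 2 is true.

Statement 1 true / Statement 2 true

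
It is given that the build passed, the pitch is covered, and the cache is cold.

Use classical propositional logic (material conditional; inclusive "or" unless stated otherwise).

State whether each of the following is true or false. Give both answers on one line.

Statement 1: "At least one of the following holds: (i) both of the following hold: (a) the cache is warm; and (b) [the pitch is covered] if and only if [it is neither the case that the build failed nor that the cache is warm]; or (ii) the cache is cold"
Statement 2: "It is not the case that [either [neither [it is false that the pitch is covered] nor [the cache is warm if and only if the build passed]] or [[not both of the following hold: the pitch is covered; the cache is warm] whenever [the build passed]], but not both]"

Let R = "the cache is warm" (F), Q = "the pitch is covered" (T), P = "the build passed" (T).

Statement 1: In symbols: (R ∧ (Q ↔ (¬P ↓ R))) ∨ ¬R

¬P = ¬T = F
¬P ↓ R = F ↓ F = T
Q ↔ (¬P ↓ R) = T ↔ T = T
R ∧ (Q ↔ (¬P ↓ R)) = F ∧ T = F
¬R = ¬F = T
(R ∧ (Q ↔ (¬P ↓ R))) ∨ ¬R = F ∨ T = T
So Statement 1 is true.

Statement 2: Parsed as ¬((¬Q ↓ (R ↔ P)) ⊕ (P → (Q ↑ R)))

¬Q = ¬T = F
R ↔ P = F ↔ T = F
¬Q ↓ (R ↔ P) = F ↓ F = T
Q ↑ R = T ↑ F = T
P → (Q ↑ R) = T → T = T
(¬Q ↓ (R ↔ P)) ⊕ (P → (Q ↑ R)) = T ⊕ T = F
¬((¬Q ↓ (R ↔ P)) ⊕ (P → (Q ↑ R))) = ¬F = T
So Statement 2 is true.

Statement 1 T, Statement 2 T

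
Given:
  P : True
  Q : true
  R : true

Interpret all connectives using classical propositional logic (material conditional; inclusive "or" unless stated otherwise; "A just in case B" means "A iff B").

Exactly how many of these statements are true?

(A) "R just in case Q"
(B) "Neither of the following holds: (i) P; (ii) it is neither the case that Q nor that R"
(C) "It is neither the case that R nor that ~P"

1

(A): Parsed as R <-> Q

R <-> Q = T <-> T = T
Hence (A) is true.

(B): This is P nor (Q nor R).

Q nor R = T nor T = F
P nor (Q nor R) = T nor F = F
Thus (B) is false.

(C): In symbols: R nor ~P

~P = ~T = F
R nor ~P = T nor F = F
So (C) is false.

1 of the 3 statements is true ((A)).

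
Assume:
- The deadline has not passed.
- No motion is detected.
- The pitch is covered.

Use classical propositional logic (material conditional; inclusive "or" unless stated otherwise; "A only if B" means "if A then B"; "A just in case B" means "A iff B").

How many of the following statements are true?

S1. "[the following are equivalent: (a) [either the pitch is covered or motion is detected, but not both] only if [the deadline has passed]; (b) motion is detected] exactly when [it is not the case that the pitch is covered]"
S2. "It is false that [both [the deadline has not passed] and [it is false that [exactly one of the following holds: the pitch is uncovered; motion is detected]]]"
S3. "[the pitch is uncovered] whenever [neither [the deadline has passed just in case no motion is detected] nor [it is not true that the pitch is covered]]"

Let M = "the pitch is covered" (True), H = "motion is detected" (False), S = "the deadline has passed" (False).

S1: In symbols: (((M xor H) -> S) iff H) iff not M

M xor H = True xor False = True
(M xor H) -> S = True -> False = False
((M xor H) -> S) iff H = False iff False = True
not M = not True = False
(((M xor H) -> S) iff H) iff not M = True iff False = False
So S1 is false.

S2: This is not (not S and not (not M xor H)).

not S = not False = True
not M = not True = False
not M xor H = False xor False = False
not (not M xor H) = not False = True
not S and not (not M xor H) = True and True = True
not (not S and not (not M xor H)) = not True = False
So S2 is false.

S3: This is ((S iff not H) nor not M) -> not M.

not H = not False = True
S iff not H = False iff True = False
not M = not True = False
(S iff not H) nor not M = False nor False = True
not M = not True = False
((S iff not H) nor not M) -> not M = True -> False = False
Thus S3 is false.

Count: 0.

0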